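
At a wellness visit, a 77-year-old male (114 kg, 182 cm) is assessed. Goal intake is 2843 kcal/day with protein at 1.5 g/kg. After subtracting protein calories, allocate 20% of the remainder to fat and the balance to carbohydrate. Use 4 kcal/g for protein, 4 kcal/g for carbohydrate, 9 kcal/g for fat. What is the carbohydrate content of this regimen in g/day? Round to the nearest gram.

Protein = 1.5 × 114 = 171 g → 171 × 4 = 684 kcal.
Non-protein calories = 2843 − 684 = 2159 kcal.
Fat: 20% × 2159 = 431.8 kcal; carbohydrate: 1727.2 kcal.
Carbohydrate: 1727.2 kcal ÷ 4 kcal/g = 431.8 g.

432 g/day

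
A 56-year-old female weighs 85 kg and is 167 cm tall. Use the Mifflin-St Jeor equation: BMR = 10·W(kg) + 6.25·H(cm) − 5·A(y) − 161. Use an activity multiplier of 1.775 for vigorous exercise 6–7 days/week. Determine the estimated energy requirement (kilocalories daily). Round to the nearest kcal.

Mifflin-St Jeor (female): BMR = 10(85) + 6.25(167) − 5(56) − 161 = 850 + 1043.75 − 280 − 161 = 1452.75 kcal/day.
TEE = BMR × activity factor = 1452.75 × 1.775 = 2578.6313 kcal/day.

2579 kilocalories daily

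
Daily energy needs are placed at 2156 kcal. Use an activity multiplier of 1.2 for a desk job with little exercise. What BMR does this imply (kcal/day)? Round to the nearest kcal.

BMR = TEE ÷ activity factor = 2156 ÷ 1.2 = 1796.6667 kcal/day.

1797 kcal/day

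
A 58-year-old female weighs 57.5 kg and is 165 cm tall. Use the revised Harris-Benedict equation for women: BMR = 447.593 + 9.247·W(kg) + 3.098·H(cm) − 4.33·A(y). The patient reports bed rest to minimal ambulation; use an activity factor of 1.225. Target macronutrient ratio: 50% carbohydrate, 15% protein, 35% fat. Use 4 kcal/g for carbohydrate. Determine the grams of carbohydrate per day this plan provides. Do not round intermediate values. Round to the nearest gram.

190 g/day

Harris-Benedict: BMR = 447.593 + 9.247(57.5) + 3.098(165) − 4.33(58) = 1239.3255 kcal/day.
TEE = 1239.3255 × 1.225 = 1518.1737 kcal/day.
Carbohydrate energy = 50% × 1518.1737 = 759.0869 kcal.
Carbohydrate = 759.0869 ÷ 4 kcal/g = 189.7717 g.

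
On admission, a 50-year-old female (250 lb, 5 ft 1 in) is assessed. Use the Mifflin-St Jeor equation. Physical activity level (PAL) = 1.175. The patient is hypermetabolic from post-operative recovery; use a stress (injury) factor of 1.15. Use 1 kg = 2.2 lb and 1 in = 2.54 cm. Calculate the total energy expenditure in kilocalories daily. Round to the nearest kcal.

Convert to metric: weight = 250 ÷ 2.2 = 113.6364 kg; height = (5×12 + 1) × 2.54 = 61 × 2.54 = 154.94 cm.
Mifflin-St Jeor (female): BMR = 10(113.6364) + 6.25(154.94) − 5(50) − 161 = 1136.3636 + 968.375 − 250 − 161 = 1693.7386 kcal/day.
TEE = BMR × activity factor = 1693.7386 × 1.175 = 1990.1429 kcal/day.
Apply stress factor: 1990.1429 × 1.15 = 2288.6643 kcal/day.

2289 kilocalories daily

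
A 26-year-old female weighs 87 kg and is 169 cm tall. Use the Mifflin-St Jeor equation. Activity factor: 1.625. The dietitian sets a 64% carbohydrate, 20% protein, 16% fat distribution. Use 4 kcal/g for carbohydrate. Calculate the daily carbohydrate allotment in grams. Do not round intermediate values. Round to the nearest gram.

425 g/day

Mifflin-St Jeor (female): BMR = 10(87) + 6.25(169) − 5(26) − 161 = 870 + 1056.25 − 130 − 161 = 1635.25 kcal/day.
TEE = 1635.25 × 1.625 = 2657.2813 kcal/day.
Carbohydrate energy = 64% × 2657.2813 = 1700.66 kcal.
Carbohydrate = 1700.66 ÷ 4 kcal/g = 425.165 g.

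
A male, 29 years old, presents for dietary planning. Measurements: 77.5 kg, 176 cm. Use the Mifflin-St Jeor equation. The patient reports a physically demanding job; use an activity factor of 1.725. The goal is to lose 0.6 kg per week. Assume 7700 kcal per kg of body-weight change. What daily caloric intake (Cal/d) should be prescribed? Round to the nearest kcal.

Mifflin-St Jeor (male): BMR = 10(77.5) + 6.25(176) − 5(29) + 5 = 775 + 1100 − 145 + 5 = 1735 kcal/day.
TEE = 1735 × 1.725 = 2992.875 kcal/day.
Required daily deficit = 0.6 × 7700 ÷ 7 = 660 kcal/day.
Target intake = 2992.875 − 660 = 2332.875 kcal/day.

2333 Cal/d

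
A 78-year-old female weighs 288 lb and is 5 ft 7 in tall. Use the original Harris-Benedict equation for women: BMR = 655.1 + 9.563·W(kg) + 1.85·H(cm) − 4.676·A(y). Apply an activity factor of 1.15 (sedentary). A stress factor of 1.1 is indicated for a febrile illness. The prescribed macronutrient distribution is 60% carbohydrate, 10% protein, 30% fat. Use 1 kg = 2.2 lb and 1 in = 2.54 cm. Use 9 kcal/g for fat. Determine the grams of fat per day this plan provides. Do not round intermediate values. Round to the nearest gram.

78 g/day

Convert to metric: weight = 288 ÷ 2.2 = 130.9091 kg; height = (5×12 + 7) × 2.54 = 67 × 2.54 = 170.18 cm.
Harris-Benedict: BMR = 655.1 + 9.563(130.9091) + 1.85(170.18) − 4.676(78) = 1857.0886 kcal/day.
TEE = 1857.0886 × 1.15 = 2135.6519 kcal/day.
With stress factor 1.1: 2135.6519 × 1.1 = 2349.2171 kcal/day.
Fat energy = 30% × 2349.2171 = 704.7651 kcal.
Fat = 704.7651 ÷ 9 kcal/g = 78.3072 g.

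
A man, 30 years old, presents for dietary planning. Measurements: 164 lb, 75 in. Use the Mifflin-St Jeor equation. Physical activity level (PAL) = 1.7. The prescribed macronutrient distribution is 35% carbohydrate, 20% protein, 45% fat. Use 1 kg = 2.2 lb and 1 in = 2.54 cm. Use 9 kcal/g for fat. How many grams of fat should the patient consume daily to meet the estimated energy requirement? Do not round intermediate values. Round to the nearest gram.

152 g/day

Convert to metric: weight = 164 ÷ 2.2 = 74.5455 kg; height = 75 × 2.54 = 190.5 cm.
Mifflin-St Jeor (male): BMR = 10(74.5455) + 6.25(190.5) − 5(30) + 5 = 745.4545 + 1190.625 − 150 + 5 = 1791.0795 kcal/day.
TEE = 1791.0795 × 1.7 = 3044.8352 kcal/day.
Fat energy = 45% × 3044.8352 = 1370.1759 kcal.
Fat = 1370.1759 ÷ 9 kcal/g = 152.2418 g.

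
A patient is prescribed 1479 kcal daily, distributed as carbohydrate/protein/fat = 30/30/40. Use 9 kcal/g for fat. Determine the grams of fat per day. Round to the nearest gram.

66 g/day

Fat energy = 40% × 1479 = 591.6 kcal.
At 9 kcal/g: 591.6 ÷ 9 = 65.7333 g.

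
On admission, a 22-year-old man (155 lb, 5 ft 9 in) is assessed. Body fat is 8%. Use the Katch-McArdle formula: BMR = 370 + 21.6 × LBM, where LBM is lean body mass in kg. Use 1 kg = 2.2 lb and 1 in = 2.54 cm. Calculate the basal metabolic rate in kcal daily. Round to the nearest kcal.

1770 kcal daily

Convert to metric: weight = 155 ÷ 2.2 = 70.4545 kg; height = (5×12 + 9) × 2.54 = 69 × 2.54 = 175.26 cm.
LBM = 70.4545 × (1 − 0.08) = 64.8182 kg. Katch-McArdle: BMR = 370 + 21.6 × 64.8182 = 1770.0727 kcal/day.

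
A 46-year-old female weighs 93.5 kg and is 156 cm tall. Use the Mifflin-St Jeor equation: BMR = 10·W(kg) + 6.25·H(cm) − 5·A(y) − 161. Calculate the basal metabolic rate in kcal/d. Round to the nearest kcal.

Mifflin-St Jeor (female): BMR = 10(93.5) + 6.25(156) − 5(46) − 161 = 935 + 975 − 230 − 161 = 1519 kcal/day.

1519 kcal/d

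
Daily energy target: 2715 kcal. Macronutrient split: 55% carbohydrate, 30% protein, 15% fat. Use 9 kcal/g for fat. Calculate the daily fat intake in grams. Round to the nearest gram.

Fat energy = 15% × 2715 = 407.25 kcal.
At 9 kcal/g: 407.25 ÷ 9 = 45.25 g.

45 g/day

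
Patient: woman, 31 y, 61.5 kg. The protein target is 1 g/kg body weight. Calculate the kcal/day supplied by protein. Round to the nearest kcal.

Protein = 1 g/kg × 61.5 kg = 61.5 g/day.
Protein energy = 61.5 g × 4 kcal/g = 246 kcal/day.

246 kcal/day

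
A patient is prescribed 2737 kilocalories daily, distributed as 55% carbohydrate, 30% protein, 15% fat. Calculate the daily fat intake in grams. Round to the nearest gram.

46 g/day

Fat energy = 15% × 2737 = 410.55 kcal.
At 9 kcal/g: 410.55 ÷ 9 = 45.6167 g.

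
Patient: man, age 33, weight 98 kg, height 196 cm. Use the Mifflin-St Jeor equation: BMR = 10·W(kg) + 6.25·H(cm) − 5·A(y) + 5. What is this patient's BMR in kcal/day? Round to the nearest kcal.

Mifflin-St Jeor (male): BMR = 10(98) + 6.25(196) − 5(33) + 5 = 980 + 1225 − 165 + 5 = 2045 kcal/day.

2045 kcal/day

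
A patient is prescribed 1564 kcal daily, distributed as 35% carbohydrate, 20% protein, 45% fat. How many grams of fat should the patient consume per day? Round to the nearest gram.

78 g/day

Fat energy = 45% × 1564 = 703.8 kcal.
At 9 kcal/g: 703.8 ÷ 9 = 78.2 g.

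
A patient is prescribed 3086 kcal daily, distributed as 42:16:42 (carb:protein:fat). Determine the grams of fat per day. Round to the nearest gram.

144 g/day

Fat energy = 42% × 3086 = 1296.12 kcal.
At 9 kcal/g: 1296.12 ÷ 9 = 144.0133 g.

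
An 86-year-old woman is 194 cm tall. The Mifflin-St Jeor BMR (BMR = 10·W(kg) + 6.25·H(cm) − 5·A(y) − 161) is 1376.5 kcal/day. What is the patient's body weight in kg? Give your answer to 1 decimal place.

1376.5 = 10·W + 6.25(194) − 5(86) − 161
10·W = 1376.5 − 621.5 = 755, so W = 75.5 kg.

75.5 kg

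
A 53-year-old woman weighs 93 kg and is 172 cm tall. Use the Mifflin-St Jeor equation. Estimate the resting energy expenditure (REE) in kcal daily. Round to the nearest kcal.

1579 kcal daily

Mifflin-St Jeor (female): BMR = 10(93) + 6.25(172) − 5(53) − 161 = 930 + 1075 − 265 − 161 = 1579 kcal/day.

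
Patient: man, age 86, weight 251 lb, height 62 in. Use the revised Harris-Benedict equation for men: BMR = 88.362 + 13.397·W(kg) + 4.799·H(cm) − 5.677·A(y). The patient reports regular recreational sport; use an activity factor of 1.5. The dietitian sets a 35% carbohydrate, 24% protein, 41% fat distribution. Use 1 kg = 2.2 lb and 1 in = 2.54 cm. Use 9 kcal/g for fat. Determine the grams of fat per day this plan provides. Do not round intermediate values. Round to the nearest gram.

Convert to metric: weight = 251 ÷ 2.2 = 114.0909 kg; height = 62 × 2.54 = 157.48 cm.
Harris-Benedict: BMR = 88.362 + 13.397(114.0909) + 4.799(157.48) − 5.677(86) = 1884.3624 kcal/day.
TEE = 1884.3624 × 1.5 = 2826.5436 kcal/day.
Fat energy = 41% × 2826.5436 = 1158.8829 kcal.
Fat = 1158.8829 ÷ 9 kcal/g = 128.7648 g.

129 g/day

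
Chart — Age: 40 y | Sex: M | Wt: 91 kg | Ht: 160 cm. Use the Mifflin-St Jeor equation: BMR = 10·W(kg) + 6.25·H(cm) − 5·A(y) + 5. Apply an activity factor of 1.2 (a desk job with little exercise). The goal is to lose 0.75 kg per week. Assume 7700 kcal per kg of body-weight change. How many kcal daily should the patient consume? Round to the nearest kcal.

Mifflin-St Jeor (male): BMR = 10(91) + 6.25(160) − 5(40) + 5 = 910 + 1000 − 200 + 5 = 1715 kcal/day.
TEE = 1715 × 1.2 = 2058 kcal/day.
Required daily deficit = 0.75 × 7700 ÷ 7 = 825 kcal/day.
Target intake = 2058 − 825 = 1233 kcal/day.

1233 kcal daily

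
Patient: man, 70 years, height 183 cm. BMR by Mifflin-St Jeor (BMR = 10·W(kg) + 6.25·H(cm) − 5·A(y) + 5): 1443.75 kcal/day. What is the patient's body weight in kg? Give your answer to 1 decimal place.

64.5 kg

1443.75 = 10·W + 6.25(183) − 5(70) + 5
10·W = 1443.75 − 798.75 = 645, so W = 64.5 kg.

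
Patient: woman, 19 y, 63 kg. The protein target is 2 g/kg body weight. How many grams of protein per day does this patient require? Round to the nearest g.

Protein = 2 g/kg × 63 kg = 126 g/day.

126 g/day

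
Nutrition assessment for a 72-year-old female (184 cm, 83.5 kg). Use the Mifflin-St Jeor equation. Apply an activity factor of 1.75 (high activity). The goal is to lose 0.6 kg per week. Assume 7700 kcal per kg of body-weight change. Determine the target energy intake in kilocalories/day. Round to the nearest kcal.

1902 kilocalories/day

Mifflin-St Jeor (female): BMR = 10(83.5) + 6.25(184) − 5(72) − 161 = 835 + 1150 − 360 − 161 = 1464 kcal/day.
TEE = 1464 × 1.75 = 2562 kcal/day.
Required daily deficit = 0.6 × 7700 ÷ 7 = 660 kcal/day.
Target intake = 2562 − 660 = 1902 kcal/day.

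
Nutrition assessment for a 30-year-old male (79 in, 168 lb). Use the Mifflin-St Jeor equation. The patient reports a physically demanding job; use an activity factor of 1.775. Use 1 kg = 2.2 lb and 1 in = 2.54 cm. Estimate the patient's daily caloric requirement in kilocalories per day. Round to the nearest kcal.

3324 kilocalories per day

Convert to metric: weight = 168 ÷ 2.2 = 76.3636 kg; height = 79 × 2.54 = 200.66 cm.
Mifflin-St Jeor (male): BMR = 10(76.3636) + 6.25(200.66) − 5(30) + 5 = 763.6364 + 1254.125 − 150 + 5 = 1872.7614 kcal/day.
TEE = BMR × activity factor = 1872.7614 × 1.775 = 3324.1514 kcal/day.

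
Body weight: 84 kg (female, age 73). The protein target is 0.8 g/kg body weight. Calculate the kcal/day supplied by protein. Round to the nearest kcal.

269 kcal/day

Protein = 0.8 g/kg × 84 kg = 67.2 g/day.
Protein energy = 67.2 g × 4 kcal/g = 268.8 kcal/day.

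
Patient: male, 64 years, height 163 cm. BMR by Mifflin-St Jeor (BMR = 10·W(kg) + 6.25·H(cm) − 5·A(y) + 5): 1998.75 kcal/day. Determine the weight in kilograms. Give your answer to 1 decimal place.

129.5 kg

1998.75 = 10·W + 6.25(163) − 5(64) + 5
10·W = 1998.75 − 703.75 = 1295, so W = 129.5 kg.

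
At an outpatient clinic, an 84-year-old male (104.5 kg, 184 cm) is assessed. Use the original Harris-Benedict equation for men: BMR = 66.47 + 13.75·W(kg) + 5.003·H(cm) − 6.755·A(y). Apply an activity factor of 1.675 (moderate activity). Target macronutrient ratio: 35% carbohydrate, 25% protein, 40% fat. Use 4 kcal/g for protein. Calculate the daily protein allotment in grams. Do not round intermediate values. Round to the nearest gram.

Harris-Benedict: BMR = 66.47 + 13.75(104.5) + 5.003(184) − 6.755(84) = 1856.477 kcal/day.
TEE = 1856.477 × 1.675 = 3109.599 kcal/day.
Protein energy = 25% × 3109.599 = 777.3997 kcal.
Protein = 777.3997 ÷ 4 kcal/g = 194.3499 g.

194 g/day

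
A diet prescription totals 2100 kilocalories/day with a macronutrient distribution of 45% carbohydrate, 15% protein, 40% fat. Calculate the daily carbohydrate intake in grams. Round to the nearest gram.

236 g/day

Carbohydrate energy = 45% × 2100 = 945 kcal.
At 4 kcal/g: 945 ÷ 4 = 236.25 g.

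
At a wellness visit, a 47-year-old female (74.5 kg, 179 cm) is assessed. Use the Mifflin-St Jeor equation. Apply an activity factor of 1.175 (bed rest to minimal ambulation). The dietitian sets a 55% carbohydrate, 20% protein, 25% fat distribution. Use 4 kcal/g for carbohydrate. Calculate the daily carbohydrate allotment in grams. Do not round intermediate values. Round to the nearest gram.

Mifflin-St Jeor (female): BMR = 10(74.5) + 6.25(179) − 5(47) − 161 = 745 + 1118.75 − 235 − 161 = 1467.75 kcal/day.
TEE = 1467.75 × 1.175 = 1724.6063 kcal/day.
Carbohydrate energy = 55% × 1724.6063 = 948.5334 kcal.
Carbohydrate = 948.5334 ÷ 4 kcal/g = 237.1334 g.

237 g/day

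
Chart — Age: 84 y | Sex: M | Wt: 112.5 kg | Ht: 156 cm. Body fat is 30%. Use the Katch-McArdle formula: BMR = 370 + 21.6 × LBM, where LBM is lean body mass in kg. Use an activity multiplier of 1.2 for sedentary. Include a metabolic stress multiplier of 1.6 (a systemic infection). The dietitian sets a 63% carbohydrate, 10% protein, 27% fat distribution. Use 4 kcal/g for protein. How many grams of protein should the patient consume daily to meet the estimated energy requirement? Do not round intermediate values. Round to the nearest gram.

LBM = 112.5 × (1 − 0.3) = 78.75 kg. Katch-McArdle: BMR = 370 + 21.6 × 78.75 = 2071 kcal/day.
TEE = 2071 × 1.2 = 2485.2 kcal/day.
With stress factor 1.6: 2485.2 × 1.6 = 3976.32 kcal/day.
Protein energy = 10% × 3976.32 = 397.632 kcal.
Protein = 397.632 ÷ 4 kcal/g = 99.408 g.

99 g/day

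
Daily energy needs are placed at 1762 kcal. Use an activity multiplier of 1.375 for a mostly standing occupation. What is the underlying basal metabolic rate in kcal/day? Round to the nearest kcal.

1281 kcal/day

BMR = TEE ÷ activity factor = 1762 ÷ 1.375 = 1281.4545 kcal/day.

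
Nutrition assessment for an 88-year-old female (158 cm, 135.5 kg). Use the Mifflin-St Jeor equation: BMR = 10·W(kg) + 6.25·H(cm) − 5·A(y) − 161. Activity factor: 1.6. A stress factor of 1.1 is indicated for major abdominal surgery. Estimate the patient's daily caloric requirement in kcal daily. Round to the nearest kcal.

3065 kcal daily

Mifflin-St Jeor (female): BMR = 10(135.5) + 6.25(158) − 5(88) − 161 = 1355 + 987.5 − 440 − 161 = 1741.5 kcal/day.
TEE = BMR × activity factor = 1741.5 × 1.6 = 2786.4 kcal/day.
Apply stress factor: 2786.4 × 1.1 = 3065.04 kcal/day.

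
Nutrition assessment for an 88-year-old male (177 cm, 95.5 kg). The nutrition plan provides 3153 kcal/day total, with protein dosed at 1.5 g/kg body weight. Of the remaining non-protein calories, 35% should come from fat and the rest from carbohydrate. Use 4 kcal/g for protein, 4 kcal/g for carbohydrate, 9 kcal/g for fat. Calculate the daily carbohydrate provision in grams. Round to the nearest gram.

419 g/day

Protein = 1.5 × 95.5 = 143.25 g → 143.25 × 4 = 573 kcal.
Non-protein calories = 3153 − 573 = 2580 kcal.
Fat: 35% × 2580 = 903 kcal; carbohydrate: 1677 kcal.
Carbohydrate: 1677 kcal ÷ 4 kcal/g = 419.25 g.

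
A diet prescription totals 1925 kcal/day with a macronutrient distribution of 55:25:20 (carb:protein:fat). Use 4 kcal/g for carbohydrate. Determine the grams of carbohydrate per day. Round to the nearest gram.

265 g/day

Carbohydrate energy = 55% × 1925 = 1058.75 kcal.
At 4 kcal/g: 1058.75 ÷ 4 = 264.6875 g.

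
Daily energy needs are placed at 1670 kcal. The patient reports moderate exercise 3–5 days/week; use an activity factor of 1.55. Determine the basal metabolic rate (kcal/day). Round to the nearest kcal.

1077 kcal/day

BMR = TEE ÷ activity factor = 1670 ÷ 1.55 = 1077.4194 kcal/day.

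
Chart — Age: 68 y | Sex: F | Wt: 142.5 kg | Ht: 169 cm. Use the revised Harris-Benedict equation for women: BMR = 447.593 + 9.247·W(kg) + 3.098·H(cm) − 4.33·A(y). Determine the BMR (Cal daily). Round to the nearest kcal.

Harris-Benedict: BMR = 447.593 + 9.247(142.5) + 3.098(169) − 4.33(68) = 1994.4125 kcal/day.

1994 Cal daily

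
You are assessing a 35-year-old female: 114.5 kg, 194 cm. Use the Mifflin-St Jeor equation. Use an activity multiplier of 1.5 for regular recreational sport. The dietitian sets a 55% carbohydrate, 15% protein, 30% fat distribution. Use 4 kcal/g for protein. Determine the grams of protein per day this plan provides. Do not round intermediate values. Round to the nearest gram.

114 g/day

Mifflin-St Jeor (female): BMR = 10(114.5) + 6.25(194) − 5(35) − 161 = 1145 + 1212.5 − 175 − 161 = 2021.5 kcal/day.
TEE = 2021.5 × 1.5 = 3032.25 kcal/day.
Protein energy = 15% × 3032.25 = 454.8375 kcal.
Protein = 454.8375 ÷ 4 kcal/g = 113.7094 g.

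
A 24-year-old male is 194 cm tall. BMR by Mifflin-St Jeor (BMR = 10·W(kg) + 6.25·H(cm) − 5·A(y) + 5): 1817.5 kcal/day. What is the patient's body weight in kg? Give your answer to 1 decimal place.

72.0 kg

1817.5 = 10·W + 6.25(194) − 5(24) + 5
10·W = 1817.5 − 1097.5 = 720, so W = 72 kg.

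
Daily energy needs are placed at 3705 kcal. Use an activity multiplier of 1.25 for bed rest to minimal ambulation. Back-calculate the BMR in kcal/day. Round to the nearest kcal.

BMR = TEE ÷ activity factor = 3705 ÷ 1.25 = 2964 kcal/day.

2964 kcal/day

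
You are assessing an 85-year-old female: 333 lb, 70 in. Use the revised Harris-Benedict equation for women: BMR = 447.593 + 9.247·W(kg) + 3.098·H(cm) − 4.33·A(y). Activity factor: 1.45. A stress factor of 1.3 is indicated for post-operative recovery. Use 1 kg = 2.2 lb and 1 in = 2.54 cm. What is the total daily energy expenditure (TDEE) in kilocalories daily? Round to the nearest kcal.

3827 kilocalories daily

Convert to metric: weight = 333 ÷ 2.2 = 151.3636 kg; height = 70 × 2.54 = 177.8 cm.
Harris-Benedict: BMR = 447.593 + 9.247(151.3636) + 3.098(177.8) − 4.33(85) = 2030.0269 kcal/day.
TEE = BMR × activity factor = 2030.0269 × 1.45 = 2943.5391 kcal/day.
Apply stress factor: 2943.5391 × 1.3 = 3826.6008 kcal/day.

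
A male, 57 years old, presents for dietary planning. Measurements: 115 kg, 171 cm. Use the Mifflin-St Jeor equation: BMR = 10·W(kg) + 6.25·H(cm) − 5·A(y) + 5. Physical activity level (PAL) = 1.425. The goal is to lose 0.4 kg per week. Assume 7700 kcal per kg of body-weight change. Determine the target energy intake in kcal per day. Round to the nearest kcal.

2323 kcal per day

Mifflin-St Jeor (male): BMR = 10(115) + 6.25(171) − 5(57) + 5 = 1150 + 1068.75 − 285 + 5 = 1938.75 kcal/day.
TEE = 1938.75 × 1.425 = 2762.7188 kcal/day.
Required daily deficit = 0.4 × 7700 ÷ 7 = 440 kcal/day.
Target intake = 2762.7188 − 440 = 2322.7188 kcal/day.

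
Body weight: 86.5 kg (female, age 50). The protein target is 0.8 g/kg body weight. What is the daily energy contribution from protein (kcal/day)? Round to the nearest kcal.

Protein = 0.8 g/kg × 86.5 kg = 69.2 g/day.
Protein energy = 69.2 g × 4 kcal/g = 276.8 kcal/day.

277 kcal/day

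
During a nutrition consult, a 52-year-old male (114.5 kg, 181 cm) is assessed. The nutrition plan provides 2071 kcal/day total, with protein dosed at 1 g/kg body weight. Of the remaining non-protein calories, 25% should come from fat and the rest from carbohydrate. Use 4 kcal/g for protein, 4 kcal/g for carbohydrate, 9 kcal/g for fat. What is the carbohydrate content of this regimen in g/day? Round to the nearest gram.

302 g/day

Protein = 1 × 114.5 = 114.5 g → 114.5 × 4 = 458 kcal.
Non-protein calories = 2071 − 458 = 1613 kcal.
Fat: 25% × 1613 = 403.25 kcal; carbohydrate: 1209.75 kcal.
Carbohydrate: 1209.75 kcal ÷ 4 kcal/g = 302.4375 g.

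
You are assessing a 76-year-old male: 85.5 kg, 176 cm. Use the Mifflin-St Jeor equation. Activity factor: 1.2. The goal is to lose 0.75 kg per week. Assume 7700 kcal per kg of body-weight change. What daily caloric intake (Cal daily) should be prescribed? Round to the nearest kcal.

Mifflin-St Jeor (male): BMR = 10(85.5) + 6.25(176) − 5(76) + 5 = 855 + 1100 − 380 + 5 = 1580 kcal/day.
TEE = 1580 × 1.2 = 1896 kcal/day.
Required daily deficit = 0.75 × 7700 ÷ 7 = 825 kcal/day.
Target intake = 1896 − 825 = 1071 kcal/day.

1071 Cal daily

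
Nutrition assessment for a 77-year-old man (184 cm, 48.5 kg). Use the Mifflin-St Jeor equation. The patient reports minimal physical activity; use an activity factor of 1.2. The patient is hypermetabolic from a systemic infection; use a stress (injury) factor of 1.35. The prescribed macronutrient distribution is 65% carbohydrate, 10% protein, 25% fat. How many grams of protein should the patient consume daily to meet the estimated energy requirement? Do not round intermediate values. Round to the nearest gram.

51 g/day

Mifflin-St Jeor (male): BMR = 10(48.5) + 6.25(184) − 5(77) + 5 = 485 + 1150 − 385 + 5 = 1255 kcal/day.
TEE = 1255 × 1.2 = 1506 kcal/day.
With stress factor 1.35: 1506 × 1.35 = 2033.1 kcal/day.
Protein energy = 10% × 2033.1 = 203.31 kcal.
Protein = 203.31 ÷ 4 kcal/g = 50.8275 g.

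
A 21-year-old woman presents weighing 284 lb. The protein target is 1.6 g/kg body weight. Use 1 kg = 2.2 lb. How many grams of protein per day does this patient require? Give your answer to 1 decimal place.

Weight in kg = 284 ÷ 2.2 = 129.0909 kg.
Protein = 1.6 g/kg × 129.0909 kg = 206.5455 g/day.

206.5 g/day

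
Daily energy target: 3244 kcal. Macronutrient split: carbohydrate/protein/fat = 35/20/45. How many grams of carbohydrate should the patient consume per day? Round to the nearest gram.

284 g/day

Carbohydrate energy = 35% × 3244 = 1135.4 kcal.
At 4 kcal/g: 1135.4 ÷ 4 = 283.85 g.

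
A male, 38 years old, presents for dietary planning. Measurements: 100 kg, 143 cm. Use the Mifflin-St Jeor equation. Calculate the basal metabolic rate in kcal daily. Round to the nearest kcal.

1709 kcal daily

Mifflin-St Jeor (male): BMR = 10(100) + 6.25(143) − 5(38) + 5 = 1000 + 893.75 − 190 + 5 = 1708.75 kcal/day.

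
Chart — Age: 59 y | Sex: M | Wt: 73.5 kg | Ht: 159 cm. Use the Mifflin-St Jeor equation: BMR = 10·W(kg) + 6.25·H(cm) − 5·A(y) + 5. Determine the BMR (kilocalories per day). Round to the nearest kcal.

1439 kilocalories per day

Mifflin-St Jeor (male): BMR = 10(73.5) + 6.25(159) − 5(59) + 5 = 735 + 993.75 − 295 + 5 = 1438.75 kcal/day.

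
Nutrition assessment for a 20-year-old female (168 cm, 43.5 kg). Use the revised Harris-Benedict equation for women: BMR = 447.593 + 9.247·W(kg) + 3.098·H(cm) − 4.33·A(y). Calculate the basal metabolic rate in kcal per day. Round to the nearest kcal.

1284 kcal per day

Harris-Benedict: BMR = 447.593 + 9.247(43.5) + 3.098(168) − 4.33(20) = 1283.7015 kcal/day.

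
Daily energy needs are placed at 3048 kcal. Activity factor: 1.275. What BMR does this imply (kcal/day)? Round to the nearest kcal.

2391 kcal/day

BMR = TEE ÷ activity factor = 3048 ÷ 1.275 = 2390.5882 kcal/day.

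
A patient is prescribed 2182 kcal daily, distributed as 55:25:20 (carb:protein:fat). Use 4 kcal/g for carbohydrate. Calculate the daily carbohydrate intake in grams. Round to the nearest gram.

Carbohydrate energy = 55% × 2182 = 1200.1 kcal.
At 4 kcal/g: 1200.1 ÷ 4 = 300.025 g.

300 g/day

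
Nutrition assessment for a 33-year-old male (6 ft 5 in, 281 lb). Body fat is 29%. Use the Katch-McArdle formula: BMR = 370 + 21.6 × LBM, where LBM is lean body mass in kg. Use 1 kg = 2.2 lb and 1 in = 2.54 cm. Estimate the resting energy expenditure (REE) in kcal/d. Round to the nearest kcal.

Convert to metric: weight = 281 ÷ 2.2 = 127.7273 kg; height = (6×12 + 5) × 2.54 = 77 × 2.54 = 195.58 cm.
LBM = 127.7273 × (1 − 0.29) = 90.6864 kg. Katch-McArdle: BMR = 370 + 21.6 × 90.6864 = 2328.8255 kcal/day.

2329 kcal/d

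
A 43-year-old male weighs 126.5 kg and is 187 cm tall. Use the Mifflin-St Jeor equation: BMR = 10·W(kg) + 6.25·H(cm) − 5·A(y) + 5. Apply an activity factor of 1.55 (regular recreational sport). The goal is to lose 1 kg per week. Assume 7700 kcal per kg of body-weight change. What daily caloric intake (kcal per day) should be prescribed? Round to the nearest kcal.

2347 kcal per day

Mifflin-St Jeor (male): BMR = 10(126.5) + 6.25(187) − 5(43) + 5 = 1265 + 1168.75 − 215 + 5 = 2223.75 kcal/day.
TEE = 2223.75 × 1.55 = 3446.8125 kcal/day.
Required daily deficit = 1 × 7700 ÷ 7 = 1100 kcal/day.
Target intake = 3446.8125 − 1100 = 2346.8125 kcal/day.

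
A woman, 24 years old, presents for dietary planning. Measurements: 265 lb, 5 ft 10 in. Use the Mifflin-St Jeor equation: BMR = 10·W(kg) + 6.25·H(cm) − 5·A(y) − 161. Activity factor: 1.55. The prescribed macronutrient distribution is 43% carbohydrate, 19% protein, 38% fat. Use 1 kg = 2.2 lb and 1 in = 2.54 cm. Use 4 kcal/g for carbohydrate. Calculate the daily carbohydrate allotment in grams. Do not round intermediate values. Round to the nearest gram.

Convert to metric: weight = 265 ÷ 2.2 = 120.4545 kg; height = (5×12 + 10) × 2.54 = 70 × 2.54 = 177.8 cm.
Mifflin-St Jeor (female): BMR = 10(120.4545) + 6.25(177.8) − 5(24) − 161 = 1204.5455 + 1111.25 − 120 − 161 = 2034.7955 kcal/day.
TEE = 2034.7955 × 1.55 = 3153.933 kcal/day.
Carbohydrate energy = 43% × 3153.933 = 1356.1912 kcal.
Carbohydrate = 1356.1912 ÷ 4 kcal/g = 339.0478 g.

339 g/day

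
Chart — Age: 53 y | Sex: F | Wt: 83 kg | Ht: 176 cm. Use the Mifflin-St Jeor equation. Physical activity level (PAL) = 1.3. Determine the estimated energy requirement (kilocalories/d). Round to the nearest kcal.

Mifflin-St Jeor (female): BMR = 10(83) + 6.25(176) − 5(53) − 161 = 830 + 1100 − 265 − 161 = 1504 kcal/day.
TEE = BMR × activity factor = 1504 × 1.3 = 1955.2 kcal/day.

1955 kilocalories/d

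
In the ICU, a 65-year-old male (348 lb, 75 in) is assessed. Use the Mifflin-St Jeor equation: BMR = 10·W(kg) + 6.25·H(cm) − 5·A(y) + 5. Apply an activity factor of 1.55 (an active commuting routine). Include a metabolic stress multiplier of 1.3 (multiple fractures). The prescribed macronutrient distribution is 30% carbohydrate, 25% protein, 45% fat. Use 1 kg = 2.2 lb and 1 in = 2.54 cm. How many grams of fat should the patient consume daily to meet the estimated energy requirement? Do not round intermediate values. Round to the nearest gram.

Convert to metric: weight = 348 ÷ 2.2 = 158.1818 kg; height = 75 × 2.54 = 190.5 cm.
Mifflin-St Jeor (male): BMR = 10(158.1818) + 6.25(190.5) − 5(65) + 5 = 1581.8182 + 1190.625 − 325 + 5 = 2452.4432 kcal/day.
TEE = 2452.4432 × 1.55 = 3801.2869 kcal/day.
With stress factor 1.3: 3801.2869 × 1.3 = 4941.673 kcal/day.
Fat energy = 45% × 4941.673 = 2223.7529 kcal.
Fat = 2223.7529 ÷ 9 kcal/g = 247.0837 g.

247 g/day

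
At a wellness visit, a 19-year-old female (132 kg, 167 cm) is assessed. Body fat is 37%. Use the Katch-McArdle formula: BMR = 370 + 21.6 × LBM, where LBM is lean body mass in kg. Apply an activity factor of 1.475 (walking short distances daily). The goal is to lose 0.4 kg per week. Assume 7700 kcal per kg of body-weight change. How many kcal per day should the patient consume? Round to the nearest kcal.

LBM = 132 × (1 − 0.37) = 83.16 kg. Katch-McArdle: BMR = 370 + 21.6 × 83.16 = 2166.256 kcal/day.
TEE = 2166.256 × 1.475 = 3195.2276 kcal/day.
Required daily deficit = 0.4 × 7700 ÷ 7 = 440 kcal/day.
Target intake = 3195.2276 − 440 = 2755.2276 kcal/day.

2755 kcal per day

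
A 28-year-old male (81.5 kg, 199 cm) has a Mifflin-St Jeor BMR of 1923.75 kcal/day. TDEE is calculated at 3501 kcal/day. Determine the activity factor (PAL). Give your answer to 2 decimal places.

1.82

Activity factor = TEE ÷ BMR = 3501 ÷ 1923.75 = 1.82.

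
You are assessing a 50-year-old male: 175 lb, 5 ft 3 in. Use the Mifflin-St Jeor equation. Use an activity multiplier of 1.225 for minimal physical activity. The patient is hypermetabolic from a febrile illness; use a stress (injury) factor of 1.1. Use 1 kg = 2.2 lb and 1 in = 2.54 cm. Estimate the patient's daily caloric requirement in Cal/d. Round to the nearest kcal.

Convert to metric: weight = 175 ÷ 2.2 = 79.5455 kg; height = (5×12 + 3) × 2.54 = 63 × 2.54 = 160.02 cm.
Mifflin-St Jeor (male): BMR = 10(79.5455) + 6.25(160.02) − 5(50) + 5 = 795.4545 + 1000.125 − 250 + 5 = 1550.5795 kcal/day.
TEE = BMR × activity factor = 1550.5795 × 1.225 = 1899.4599 kcal/day.
Apply stress factor: 1899.4599 × 1.1 = 2089.4059 kcal/day.

2089 Cal/d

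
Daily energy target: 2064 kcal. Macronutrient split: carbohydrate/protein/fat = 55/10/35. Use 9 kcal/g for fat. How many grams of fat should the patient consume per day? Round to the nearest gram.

80 g/day

Fat energy = 35% × 2064 = 722.4 kcal.
At 9 kcal/g: 722.4 ÷ 9 = 80.2667 g.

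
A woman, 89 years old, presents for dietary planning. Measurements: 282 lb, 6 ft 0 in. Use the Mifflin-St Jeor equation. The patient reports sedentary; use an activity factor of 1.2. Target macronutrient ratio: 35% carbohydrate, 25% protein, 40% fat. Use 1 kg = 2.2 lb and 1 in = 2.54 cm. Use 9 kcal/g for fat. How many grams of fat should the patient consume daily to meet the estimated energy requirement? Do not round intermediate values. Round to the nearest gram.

Convert to metric: weight = 282 ÷ 2.2 = 128.1818 kg; height = (6×12 + 0) × 2.54 = 72 × 2.54 = 182.88 cm.
Mifflin-St Jeor (female): BMR = 10(128.1818) + 6.25(182.88) − 5(89) − 161 = 1281.8182 + 1143 − 445 − 161 = 1818.8182 kcal/day.
TEE = 1818.8182 × 1.2 = 2182.5818 kcal/day.
Fat energy = 40% × 2182.5818 = 873.0327 kcal.
Fat = 873.0327 ÷ 9 kcal/g = 97.0036 g.

97 g/day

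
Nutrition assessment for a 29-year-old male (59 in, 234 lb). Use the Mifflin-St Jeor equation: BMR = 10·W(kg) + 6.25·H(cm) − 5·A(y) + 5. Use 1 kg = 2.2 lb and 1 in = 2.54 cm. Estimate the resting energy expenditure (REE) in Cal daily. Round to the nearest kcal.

1860 Cal daily

Convert to metric: weight = 234 ÷ 2.2 = 106.3636 kg; height = 59 × 2.54 = 149.86 cm.
Mifflin-St Jeor (male): BMR = 10(106.3636) + 6.25(149.86) − 5(29) + 5 = 1063.6364 + 936.625 − 145 + 5 = 1860.2614 kcal/day.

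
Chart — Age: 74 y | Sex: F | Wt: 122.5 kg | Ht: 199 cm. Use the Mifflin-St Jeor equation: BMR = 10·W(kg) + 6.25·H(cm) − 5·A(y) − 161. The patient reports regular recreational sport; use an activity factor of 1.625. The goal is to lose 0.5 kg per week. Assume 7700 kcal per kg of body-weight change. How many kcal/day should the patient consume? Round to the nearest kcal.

2599 kcal/day

Mifflin-St Jeor (female): BMR = 10(122.5) + 6.25(199) − 5(74) − 161 = 1225 + 1243.75 − 370 − 161 = 1937.75 kcal/day.
TEE = 1937.75 × 1.625 = 3148.8438 kcal/day.
Required daily deficit = 0.5 × 7700 ÷ 7 = 550 kcal/day.
Target intake = 3148.8438 − 550 = 2598.8438 kcal/day.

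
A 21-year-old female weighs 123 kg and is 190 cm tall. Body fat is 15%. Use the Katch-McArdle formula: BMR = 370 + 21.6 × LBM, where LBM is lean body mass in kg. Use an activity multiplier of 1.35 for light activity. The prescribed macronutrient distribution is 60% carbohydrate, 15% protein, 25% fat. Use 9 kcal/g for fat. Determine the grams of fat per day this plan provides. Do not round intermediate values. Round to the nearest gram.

99 g/day

LBM = 123 × (1 − 0.15) = 104.55 kg. Katch-McArdle: BMR = 370 + 21.6 × 104.55 = 2628.28 kcal/day.
TEE = 2628.28 × 1.35 = 3548.178 kcal/day.
Fat energy = 25% × 3548.178 = 887.0445 kcal.
Fat = 887.0445 ÷ 9 kcal/g = 98.5605 g.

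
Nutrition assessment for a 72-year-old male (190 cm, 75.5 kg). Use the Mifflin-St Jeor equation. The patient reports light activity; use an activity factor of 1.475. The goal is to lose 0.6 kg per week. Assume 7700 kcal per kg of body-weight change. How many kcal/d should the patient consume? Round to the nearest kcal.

1682 kcal/d

Mifflin-St Jeor (male): BMR = 10(75.5) + 6.25(190) − 5(72) + 5 = 755 + 1187.5 − 360 + 5 = 1587.5 kcal/day.
TEE = 1587.5 × 1.475 = 2341.5625 kcal/day.
Required daily deficit = 0.6 × 7700 ÷ 7 = 660 kcal/day.
Target intake = 2341.5625 − 660 = 1681.5625 kcal/day.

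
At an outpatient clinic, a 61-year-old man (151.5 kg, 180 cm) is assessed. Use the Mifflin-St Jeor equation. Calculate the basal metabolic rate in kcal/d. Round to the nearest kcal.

2340 kcal/d

Mifflin-St Jeor (male): BMR = 10(151.5) + 6.25(180) − 5(61) + 5 = 1515 + 1125 − 305 + 5 = 2340 kcal/day.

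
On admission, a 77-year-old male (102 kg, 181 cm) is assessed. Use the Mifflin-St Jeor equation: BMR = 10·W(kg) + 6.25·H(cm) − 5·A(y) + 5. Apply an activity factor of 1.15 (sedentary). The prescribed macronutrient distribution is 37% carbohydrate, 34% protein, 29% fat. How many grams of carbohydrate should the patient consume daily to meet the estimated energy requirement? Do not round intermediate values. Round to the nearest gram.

Mifflin-St Jeor (male): BMR = 10(102) + 6.25(181) − 5(77) + 5 = 1020 + 1131.25 − 385 + 5 = 1771.25 kcal/day.
TEE = 1771.25 × 1.15 = 2036.9375 kcal/day.
Carbohydrate energy = 37% × 2036.9375 = 753.6669 kcal.
Carbohydrate = 753.6669 ÷ 4 kcal/g = 188.4167 g.

188 g/day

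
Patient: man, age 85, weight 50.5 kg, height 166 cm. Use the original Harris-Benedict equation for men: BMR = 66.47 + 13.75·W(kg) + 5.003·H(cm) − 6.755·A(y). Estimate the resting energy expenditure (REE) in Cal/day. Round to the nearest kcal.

1017 Cal/day

Harris-Benedict: BMR = 66.47 + 13.75(50.5) + 5.003(166) − 6.755(85) = 1017.168 kcal/day.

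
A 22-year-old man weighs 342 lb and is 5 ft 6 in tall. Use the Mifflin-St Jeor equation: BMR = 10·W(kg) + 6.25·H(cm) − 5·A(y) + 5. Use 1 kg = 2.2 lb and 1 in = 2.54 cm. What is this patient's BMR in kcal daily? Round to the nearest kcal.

2497 kcal daily

Convert to metric: weight = 342 ÷ 2.2 = 155.4545 kg; height = (5×12 + 6) × 2.54 = 66 × 2.54 = 167.64 cm.
Mifflin-St Jeor (male): BMR = 10(155.4545) + 6.25(167.64) − 5(22) + 5 = 1554.5455 + 1047.75 − 110 + 5 = 2497.2955 kcal/day.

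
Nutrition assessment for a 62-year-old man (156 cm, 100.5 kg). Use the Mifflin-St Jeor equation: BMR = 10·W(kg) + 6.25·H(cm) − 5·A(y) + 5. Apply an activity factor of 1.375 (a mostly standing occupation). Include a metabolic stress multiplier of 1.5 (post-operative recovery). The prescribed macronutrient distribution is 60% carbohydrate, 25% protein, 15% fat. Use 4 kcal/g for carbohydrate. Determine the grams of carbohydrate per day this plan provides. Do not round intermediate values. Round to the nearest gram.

518 g/day

Mifflin-St Jeor (male): BMR = 10(100.5) + 6.25(156) − 5(62) + 5 = 1005 + 975 − 310 + 5 = 1675 kcal/day.
TEE = 1675 × 1.375 = 2303.125 kcal/day.
With stress factor 1.5: 2303.125 × 1.5 = 3454.6875 kcal/day.
Carbohydrate energy = 60% × 3454.6875 = 2072.8125 kcal.
Carbohydrate = 2072.8125 ÷ 4 kcal/g = 518.2031 g.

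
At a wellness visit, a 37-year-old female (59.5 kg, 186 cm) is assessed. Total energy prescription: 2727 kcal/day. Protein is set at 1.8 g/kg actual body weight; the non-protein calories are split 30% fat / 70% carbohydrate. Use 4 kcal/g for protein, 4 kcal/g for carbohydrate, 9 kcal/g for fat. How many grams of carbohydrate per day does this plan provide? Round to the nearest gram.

Protein = 1.8 × 59.5 = 107.1 g → 107.1 × 4 = 428.4 kcal.
Non-protein calories = 2727 − 428.4 = 2298.6 kcal.
Fat: 30% × 2298.6 = 689.58 kcal; carbohydrate: 1609.02 kcal.
Carbohydrate: 1609.02 kcal ÷ 4 kcal/g = 402.255 g.

402 g/day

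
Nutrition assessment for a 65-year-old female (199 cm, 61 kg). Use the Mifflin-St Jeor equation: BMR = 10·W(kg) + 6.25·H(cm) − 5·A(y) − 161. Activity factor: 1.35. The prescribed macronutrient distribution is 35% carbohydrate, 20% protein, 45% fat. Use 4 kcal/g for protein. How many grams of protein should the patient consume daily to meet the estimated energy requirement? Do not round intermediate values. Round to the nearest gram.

Mifflin-St Jeor (female): BMR = 10(61) + 6.25(199) − 5(65) − 161 = 610 + 1243.75 − 325 − 161 = 1367.75 kcal/day.
TEE = 1367.75 × 1.35 = 1846.4625 kcal/day.
Protein energy = 20% × 1846.4625 = 369.2925 kcal.
Protein = 369.2925 ÷ 4 kcal/g = 92.3231 g.

92 g/day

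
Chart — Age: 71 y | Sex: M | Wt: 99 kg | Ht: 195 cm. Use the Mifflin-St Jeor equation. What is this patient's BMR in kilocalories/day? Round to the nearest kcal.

1859 kilocalories/day

Mifflin-St Jeor (male): BMR = 10(99) + 6.25(195) − 5(71) + 5 = 990 + 1218.75 − 355 + 5 = 1858.75 kcal/day.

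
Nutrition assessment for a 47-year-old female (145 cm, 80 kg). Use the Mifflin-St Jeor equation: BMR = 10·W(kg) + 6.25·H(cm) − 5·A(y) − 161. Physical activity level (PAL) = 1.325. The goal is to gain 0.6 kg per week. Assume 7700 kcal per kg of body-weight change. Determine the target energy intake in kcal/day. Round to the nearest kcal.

Mifflin-St Jeor (female): BMR = 10(80) + 6.25(145) − 5(47) − 161 = 800 + 906.25 − 235 − 161 = 1310.25 kcal/day.
TEE = 1310.25 × 1.325 = 1736.0813 kcal/day.
Required daily surplus = 0.6 × 7700 ÷ 7 = 660 kcal/day.
Target intake = 1736.0813 + 660 = 2396.0813 kcal/day.

2396 kcal/day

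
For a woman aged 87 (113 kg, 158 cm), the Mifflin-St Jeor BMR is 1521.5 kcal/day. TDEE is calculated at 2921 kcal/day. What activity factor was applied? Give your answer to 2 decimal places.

1.92

Activity factor = TEE ÷ BMR = 2921 ÷ 1521.5 = 1.92.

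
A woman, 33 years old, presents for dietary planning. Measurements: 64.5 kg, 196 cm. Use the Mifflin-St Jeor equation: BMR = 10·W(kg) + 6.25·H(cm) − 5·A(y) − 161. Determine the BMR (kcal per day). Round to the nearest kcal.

Mifflin-St Jeor (female): BMR = 10(64.5) + 6.25(196) − 5(33) − 161 = 645 + 1225 − 165 − 161 = 1544 kcal/day.

1544 kcal per day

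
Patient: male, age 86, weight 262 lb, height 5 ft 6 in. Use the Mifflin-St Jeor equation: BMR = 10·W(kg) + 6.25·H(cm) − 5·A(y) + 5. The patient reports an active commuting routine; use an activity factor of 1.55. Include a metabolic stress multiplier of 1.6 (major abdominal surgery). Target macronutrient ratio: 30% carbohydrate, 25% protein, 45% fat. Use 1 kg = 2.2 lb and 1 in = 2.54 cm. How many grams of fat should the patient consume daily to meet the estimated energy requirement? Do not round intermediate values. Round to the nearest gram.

Convert to metric: weight = 262 ÷ 2.2 = 119.0909 kg; height = (5×12 + 6) × 2.54 = 66 × 2.54 = 167.64 cm.
Mifflin-St Jeor (male): BMR = 10(119.0909) + 6.25(167.64) − 5(86) + 5 = 1190.9091 + 1047.75 − 430 + 5 = 1813.6591 kcal/day.
TEE = 1813.6591 × 1.55 = 2811.1716 kcal/day.
With stress factor 1.6: 2811.1716 × 1.6 = 4497.8745 kcal/day.
Fat energy = 45% × 4497.8745 = 2024.0435 kcal.
Fat = 2024.0435 ÷ 9 kcal/g = 224.8937 g.

225 g/day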